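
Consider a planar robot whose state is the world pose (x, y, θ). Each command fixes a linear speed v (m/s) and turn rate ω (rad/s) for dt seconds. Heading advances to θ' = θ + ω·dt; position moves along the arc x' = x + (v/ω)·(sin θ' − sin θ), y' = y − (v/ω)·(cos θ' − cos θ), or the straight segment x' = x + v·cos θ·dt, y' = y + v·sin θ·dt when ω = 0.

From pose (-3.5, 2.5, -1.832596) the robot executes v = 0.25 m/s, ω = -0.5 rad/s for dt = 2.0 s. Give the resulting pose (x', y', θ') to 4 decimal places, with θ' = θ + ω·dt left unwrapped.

(-3.8309, 2.1531, -2.8326)

θ' = -1.8326 + -0.5·2.0 = -2.8326
R = v/ω = 0.25/-0.5 = -0.5000
x' = -3.5 + -0.5000·(sin -2.8326 − sin -1.8326) = -3.8309
y' = 2.5 − -0.5000·(cos -2.8326 − cos -1.8326) = 2.1531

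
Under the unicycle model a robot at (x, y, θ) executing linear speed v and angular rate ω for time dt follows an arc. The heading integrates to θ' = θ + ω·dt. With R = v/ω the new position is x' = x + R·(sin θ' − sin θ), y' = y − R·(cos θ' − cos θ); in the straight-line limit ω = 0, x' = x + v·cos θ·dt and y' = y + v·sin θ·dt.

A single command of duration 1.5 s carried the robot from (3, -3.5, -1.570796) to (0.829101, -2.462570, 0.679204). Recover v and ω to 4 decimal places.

v = -2.0000, ω = 1.5000

Δθ = 0.679204 − -1.570796 = 2.250000
ω = Δθ/dt = 2.250000/1.5 = 1.5000
R = Δx/(sin θ' − sin θ) = -1.3333
v = R·ω = -1.3333·1.5000 = -2.0000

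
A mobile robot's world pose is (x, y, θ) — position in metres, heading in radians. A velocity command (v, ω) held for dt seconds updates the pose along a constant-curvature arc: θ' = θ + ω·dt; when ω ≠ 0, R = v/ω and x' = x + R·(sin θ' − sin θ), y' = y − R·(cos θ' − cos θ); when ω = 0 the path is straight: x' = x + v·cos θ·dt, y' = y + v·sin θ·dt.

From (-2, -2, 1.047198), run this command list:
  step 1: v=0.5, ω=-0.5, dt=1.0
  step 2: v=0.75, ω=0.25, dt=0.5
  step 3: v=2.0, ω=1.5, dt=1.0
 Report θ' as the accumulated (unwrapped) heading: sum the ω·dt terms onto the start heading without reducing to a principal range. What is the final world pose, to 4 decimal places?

(-1.0779, 0.3663, 2.1722)

step 1: θ'=0.5472 (R=-1.0000) → pose (-1.6543, -1.6460, 0.5472)
step 2: θ'=0.6722 (R=3.0000) → pose (-1.3470, -1.4314, 0.6722)
step 3: θ'=2.1722 (R=1.3333) → pose (-1.0779, 0.3663, 2.1722)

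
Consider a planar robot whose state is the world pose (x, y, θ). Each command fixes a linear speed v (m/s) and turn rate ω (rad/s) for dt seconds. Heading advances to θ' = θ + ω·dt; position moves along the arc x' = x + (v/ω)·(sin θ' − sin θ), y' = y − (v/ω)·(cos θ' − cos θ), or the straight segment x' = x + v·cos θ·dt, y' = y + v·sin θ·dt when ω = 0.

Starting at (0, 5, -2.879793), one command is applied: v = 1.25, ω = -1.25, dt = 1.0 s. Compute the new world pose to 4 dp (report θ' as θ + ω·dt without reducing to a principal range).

(-1.0939, 5.4157, -4.1298)

θ' = -2.8798 + -1.25·1.0 = -4.1298
R = v/ω = 1.25/-1.25 = -1.0000
x' = 0 + -1.0000·(sin -4.1298 − sin -2.8798) = -1.0939
y' = 5 − -1.0000·(cos -4.1298 − cos -2.8798) = 5.4157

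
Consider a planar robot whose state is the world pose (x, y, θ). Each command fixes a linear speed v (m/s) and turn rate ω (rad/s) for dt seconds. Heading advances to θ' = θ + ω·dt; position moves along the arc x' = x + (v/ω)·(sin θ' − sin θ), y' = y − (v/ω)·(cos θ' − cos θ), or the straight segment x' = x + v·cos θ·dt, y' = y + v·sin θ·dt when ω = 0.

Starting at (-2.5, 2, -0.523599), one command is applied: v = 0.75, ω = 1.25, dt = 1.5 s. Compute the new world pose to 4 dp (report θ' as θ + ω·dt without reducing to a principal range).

(-1.6144, 2.3890, 1.3514)

θ' = -0.5236 + 1.25·1.5 = 1.3514
R = v/ω = 0.75/1.25 = 0.6000
x' = -2.5 + 0.6000·(sin 1.3514 − sin -0.5236) = -1.6144
y' = 2 − 0.6000·(cos 1.3514 − cos -0.5236) = 2.3890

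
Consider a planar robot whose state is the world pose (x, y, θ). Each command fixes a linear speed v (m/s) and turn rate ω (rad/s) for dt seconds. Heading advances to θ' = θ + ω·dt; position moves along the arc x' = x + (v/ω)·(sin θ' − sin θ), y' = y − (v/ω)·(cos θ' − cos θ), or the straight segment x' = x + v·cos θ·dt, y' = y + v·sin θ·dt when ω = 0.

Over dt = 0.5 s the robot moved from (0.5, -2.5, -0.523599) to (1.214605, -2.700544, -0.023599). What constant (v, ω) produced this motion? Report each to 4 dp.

v = 1.5000, ω = 1.0000

Δθ = -0.023599 − -0.523599 = 0.500000
ω = Δθ/dt = 0.500000/0.5 = 1.0000
R = Δx/(sin θ' − sin θ) = 1.5000
v = R·ω = 1.5000·1.0000 = 1.5000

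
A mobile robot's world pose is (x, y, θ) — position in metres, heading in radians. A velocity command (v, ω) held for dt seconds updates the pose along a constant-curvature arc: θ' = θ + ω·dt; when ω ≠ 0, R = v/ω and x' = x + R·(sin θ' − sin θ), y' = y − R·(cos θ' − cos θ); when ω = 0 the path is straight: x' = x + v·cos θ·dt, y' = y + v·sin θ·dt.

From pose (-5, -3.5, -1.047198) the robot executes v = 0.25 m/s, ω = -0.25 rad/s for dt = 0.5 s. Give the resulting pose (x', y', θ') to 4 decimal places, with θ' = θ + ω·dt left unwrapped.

(-4.9444, -3.6119, -1.1722)

θ' = -1.0472 + -0.25·0.5 = -1.1722
R = v/ω = 0.25/-0.25 = -1.0000
x' = -5 + -1.0000·(sin -1.1722 − sin -1.0472) = -4.9444
y' = -3.5 − -1.0000·(cos -1.1722 − cos -1.0472) = -3.6119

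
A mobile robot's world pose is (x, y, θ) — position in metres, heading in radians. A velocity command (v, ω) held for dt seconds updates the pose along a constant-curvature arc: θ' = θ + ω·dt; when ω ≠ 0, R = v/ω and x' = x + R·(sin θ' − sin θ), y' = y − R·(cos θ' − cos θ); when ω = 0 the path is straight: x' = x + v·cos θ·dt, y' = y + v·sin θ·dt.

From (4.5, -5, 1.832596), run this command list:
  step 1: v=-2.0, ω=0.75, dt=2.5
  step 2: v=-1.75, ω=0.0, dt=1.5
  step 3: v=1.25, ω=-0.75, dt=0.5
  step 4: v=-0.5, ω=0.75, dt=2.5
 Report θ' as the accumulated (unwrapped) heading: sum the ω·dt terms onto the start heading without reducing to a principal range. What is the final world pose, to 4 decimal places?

step 1: θ'=3.7076 (R=-2.6667) → pose (8.5058, -6.5606, 3.7076)
step 2: θ'=3.7076 (straight) → pose (10.7215, -5.1529, 3.7076)
step 3: θ'=3.3326 (R=-1.6667) → pose (10.1441, -5.3825, 3.3326)
step 4: θ'=5.2076 (R=-0.6667) → pose (10.6041, -4.4112, 5.2076)

(10.6041, -4.4112, 5.2076)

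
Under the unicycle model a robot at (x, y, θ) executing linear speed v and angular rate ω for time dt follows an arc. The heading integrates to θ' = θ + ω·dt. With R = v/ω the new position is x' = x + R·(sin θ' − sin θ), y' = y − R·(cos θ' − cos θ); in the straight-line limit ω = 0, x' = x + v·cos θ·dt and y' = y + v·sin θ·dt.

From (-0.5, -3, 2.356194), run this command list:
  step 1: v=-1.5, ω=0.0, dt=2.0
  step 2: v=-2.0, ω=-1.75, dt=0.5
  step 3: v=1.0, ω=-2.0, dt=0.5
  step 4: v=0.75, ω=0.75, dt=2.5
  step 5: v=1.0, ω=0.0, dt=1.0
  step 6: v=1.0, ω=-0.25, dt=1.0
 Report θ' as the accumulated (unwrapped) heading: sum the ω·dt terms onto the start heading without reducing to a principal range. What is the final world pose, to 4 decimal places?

step 1: θ'=2.3562 (straight) → pose (1.6213, -5.1213, 2.3562)
step 2: θ'=1.4812 (R=1.1429) → pose (1.9515, -6.0317, 1.4812)
step 3: θ'=0.4812 (R=-0.5000) → pose (2.2180, -5.6332, 0.4812)
step 4: θ'=2.3562 (R=1.0000) → pose (2.4623, -4.0397, 2.3562)
step 5: θ'=2.3562 (straight) → pose (1.7552, -3.3326, 2.3562)
step 6: θ'=2.1062 (R=-4.0000) → pose (1.1434, -2.5449, 2.1062)

(1.1434, -2.5449, 2.1062)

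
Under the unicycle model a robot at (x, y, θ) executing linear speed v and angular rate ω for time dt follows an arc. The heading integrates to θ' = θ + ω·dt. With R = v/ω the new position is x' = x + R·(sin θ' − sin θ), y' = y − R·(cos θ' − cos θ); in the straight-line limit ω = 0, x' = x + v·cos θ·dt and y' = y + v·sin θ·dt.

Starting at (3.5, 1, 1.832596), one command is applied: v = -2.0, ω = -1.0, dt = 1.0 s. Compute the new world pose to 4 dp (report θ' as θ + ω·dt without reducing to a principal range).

(3.0475, -0.8636, 0.8326)

θ' = 1.8326 + -1.0·1.0 = 0.8326
R = v/ω = -2.0/-1.0 = 2.0000
x' = 3.5 + 2.0000·(sin 0.8326 − sin 1.8326) = 3.0475
y' = 1 − 2.0000·(cos 0.8326 − cos 1.8326) = -0.8636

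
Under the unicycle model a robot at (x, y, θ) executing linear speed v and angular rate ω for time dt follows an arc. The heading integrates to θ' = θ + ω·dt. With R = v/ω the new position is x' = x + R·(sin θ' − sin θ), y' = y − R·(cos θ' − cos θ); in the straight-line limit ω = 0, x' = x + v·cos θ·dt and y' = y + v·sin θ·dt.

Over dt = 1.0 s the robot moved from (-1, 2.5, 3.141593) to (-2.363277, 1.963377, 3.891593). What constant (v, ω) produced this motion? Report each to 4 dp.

v = 1.5000, ω = 0.7500

Δθ = 3.891593 − 3.141593 = 0.750000
ω = Δθ/dt = 0.750000/1.0 = 0.7500
R = Δx/(sin θ' − sin θ) = 2.0000
v = R·ω = 2.0000·0.7500 = 1.5000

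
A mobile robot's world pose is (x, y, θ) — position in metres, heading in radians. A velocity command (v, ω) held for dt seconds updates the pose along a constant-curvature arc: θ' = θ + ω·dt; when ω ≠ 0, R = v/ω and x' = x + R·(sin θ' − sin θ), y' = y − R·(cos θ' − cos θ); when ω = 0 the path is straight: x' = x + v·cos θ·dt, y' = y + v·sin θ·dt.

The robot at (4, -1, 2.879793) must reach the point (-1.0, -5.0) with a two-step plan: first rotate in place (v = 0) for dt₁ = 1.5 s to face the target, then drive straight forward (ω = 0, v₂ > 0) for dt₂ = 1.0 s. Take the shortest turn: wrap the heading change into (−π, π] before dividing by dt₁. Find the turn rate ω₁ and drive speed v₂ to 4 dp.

heading to target = atan2(-5−-1, -1−4) = -2.4669
Δθ = wrap(-2.4669 − 2.8798) = 0.9365; ω₁ = Δθ/dt₁ = 0.6244
distance = √((-1−4)² + (-5−-1)²) = 6.4031; v₂ = distance/dt₂ = 6.4031

ω₁ = 0.6244, v₂ = 6.4031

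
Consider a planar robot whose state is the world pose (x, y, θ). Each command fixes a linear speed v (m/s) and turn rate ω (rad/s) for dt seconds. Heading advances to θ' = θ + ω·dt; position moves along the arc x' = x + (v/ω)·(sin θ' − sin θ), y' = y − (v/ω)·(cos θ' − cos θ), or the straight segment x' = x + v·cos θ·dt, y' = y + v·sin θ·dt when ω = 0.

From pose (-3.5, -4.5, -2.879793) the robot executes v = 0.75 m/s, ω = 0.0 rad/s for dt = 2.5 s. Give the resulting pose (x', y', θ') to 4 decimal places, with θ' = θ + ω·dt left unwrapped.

θ' = -2.8798 + 0.0·2.5 = -2.8798
ω = 0 → straight: x' = -3.5 + 0.75·cos(-2.8798)·2.5 = -5.3111
y' = -4.5 + 0.75·sin(-2.8798)·2.5 = -4.9853

(-5.3111, -4.9853, -2.8798)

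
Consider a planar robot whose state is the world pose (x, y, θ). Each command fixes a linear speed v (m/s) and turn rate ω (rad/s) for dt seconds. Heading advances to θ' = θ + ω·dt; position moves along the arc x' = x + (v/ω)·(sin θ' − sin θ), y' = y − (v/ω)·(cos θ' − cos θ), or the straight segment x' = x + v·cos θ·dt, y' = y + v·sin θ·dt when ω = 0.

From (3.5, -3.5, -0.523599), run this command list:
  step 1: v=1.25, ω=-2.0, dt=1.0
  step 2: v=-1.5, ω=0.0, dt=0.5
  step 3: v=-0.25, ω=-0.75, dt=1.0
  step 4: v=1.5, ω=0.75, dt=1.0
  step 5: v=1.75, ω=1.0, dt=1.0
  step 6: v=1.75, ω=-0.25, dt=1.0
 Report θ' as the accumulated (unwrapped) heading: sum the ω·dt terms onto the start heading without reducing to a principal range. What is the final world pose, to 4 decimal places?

step 1: θ'=-2.5236 (R=-0.6250) → pose (3.5496, -4.5507, -2.5236)
step 2: θ'=-2.5236 (straight) → pose (4.1609, -4.1161, -2.5236)
step 3: θ'=-3.2736 (R=0.3333) → pose (4.3979, -4.0574, -3.2736)
step 4: θ'=-2.5236 (R=2.0000) → pose (2.9759, -4.4099, -2.5236)
step 5: θ'=-1.5236 (R=1.7500) → pose (2.2418, -5.9188, -1.5236)
step 6: θ'=-1.7736 (R=-7.0000) → pose (2.1061, -7.6589, -1.7736)

(2.1061, -7.6589, -1.7736)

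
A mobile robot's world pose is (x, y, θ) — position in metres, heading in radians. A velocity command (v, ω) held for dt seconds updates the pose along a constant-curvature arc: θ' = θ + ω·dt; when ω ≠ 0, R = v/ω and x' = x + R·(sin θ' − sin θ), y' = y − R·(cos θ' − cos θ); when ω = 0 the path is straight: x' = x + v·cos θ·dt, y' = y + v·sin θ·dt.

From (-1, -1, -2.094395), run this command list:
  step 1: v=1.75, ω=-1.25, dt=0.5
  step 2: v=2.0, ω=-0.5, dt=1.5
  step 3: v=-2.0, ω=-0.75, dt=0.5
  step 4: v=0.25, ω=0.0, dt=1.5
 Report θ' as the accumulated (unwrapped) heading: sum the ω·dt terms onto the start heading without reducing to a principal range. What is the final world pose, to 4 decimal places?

(-3.9868, -1.9628, -3.8444)

step 1: θ'=-2.7194 (R=-1.4000) → pose (-1.6388, -1.5771, -2.7194)
step 2: θ'=-3.4694 (R=-4.0000) → pose (-4.5657, -1.7153, -3.4694)
step 3: θ'=-3.8444 (R=2.6667) → pose (-3.7006, -2.2052, -3.8444)
step 4: θ'=-3.8444 (straight) → pose (-3.9868, -1.9628, -3.8444)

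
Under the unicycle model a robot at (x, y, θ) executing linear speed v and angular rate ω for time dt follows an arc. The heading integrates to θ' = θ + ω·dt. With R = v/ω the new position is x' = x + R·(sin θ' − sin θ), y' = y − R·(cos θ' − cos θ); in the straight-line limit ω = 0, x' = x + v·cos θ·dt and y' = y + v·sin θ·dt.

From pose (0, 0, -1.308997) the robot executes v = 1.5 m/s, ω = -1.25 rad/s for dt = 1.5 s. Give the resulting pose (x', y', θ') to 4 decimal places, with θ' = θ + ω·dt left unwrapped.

θ' = -1.3090 + -1.25·1.5 = -3.1840
R = v/ω = 1.5/-1.25 = -1.2000
x' = 0 + -1.2000·(sin -3.1840 − sin -1.3090) = -1.2100
y' = 0 − -1.2000·(cos -3.1840 − cos -1.3090) = -1.5095

(-1.2100, -1.5095, -3.1840)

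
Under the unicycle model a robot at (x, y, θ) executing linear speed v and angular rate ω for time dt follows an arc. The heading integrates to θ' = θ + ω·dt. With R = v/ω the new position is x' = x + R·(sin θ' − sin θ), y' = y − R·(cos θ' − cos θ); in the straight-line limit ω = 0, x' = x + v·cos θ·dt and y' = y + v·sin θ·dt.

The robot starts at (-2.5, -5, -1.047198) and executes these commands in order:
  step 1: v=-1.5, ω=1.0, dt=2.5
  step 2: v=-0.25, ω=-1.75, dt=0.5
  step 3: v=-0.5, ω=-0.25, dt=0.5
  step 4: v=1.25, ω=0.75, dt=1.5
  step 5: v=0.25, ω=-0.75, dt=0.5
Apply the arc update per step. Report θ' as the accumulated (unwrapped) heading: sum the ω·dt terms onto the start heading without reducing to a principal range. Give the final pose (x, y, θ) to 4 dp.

step 1: θ'=1.4528 (R=-1.5000) → pose (-5.2886, -5.5734, 1.4528)
step 2: θ'=0.5778 (R=0.1429) → pose (-5.3524, -5.6763, 0.5778)
step 3: θ'=0.4528 (R=2.0000) → pose (-5.5698, -5.7994, 0.4528)
step 4: θ'=1.5778 (R=1.6667) → pose (-4.6324, -4.2890, 1.5778)
step 5: θ'=1.2028 (R=-0.3333) → pose (-4.6101, -4.1668, 1.2028)

(-4.6101, -4.1668, 1.2028)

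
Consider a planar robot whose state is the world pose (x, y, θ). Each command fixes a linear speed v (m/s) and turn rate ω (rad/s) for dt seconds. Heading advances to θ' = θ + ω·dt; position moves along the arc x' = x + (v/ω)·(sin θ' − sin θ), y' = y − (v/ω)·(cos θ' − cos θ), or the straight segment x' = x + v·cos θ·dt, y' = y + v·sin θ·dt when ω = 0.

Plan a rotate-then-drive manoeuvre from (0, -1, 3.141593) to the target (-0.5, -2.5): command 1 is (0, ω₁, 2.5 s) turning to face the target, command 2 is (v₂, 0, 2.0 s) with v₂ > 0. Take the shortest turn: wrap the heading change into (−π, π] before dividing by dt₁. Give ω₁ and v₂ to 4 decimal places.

heading to target = atan2(-2.5−-1, -0.5−0) = -1.8925
Δθ = wrap(-1.8925 − 3.1416) = 1.2490; ω₁ = Δθ/dt₁ = 0.4996
distance = √((-0.5−0)² + (-2.5−-1)²) = 1.5811; v₂ = distance/dt₂ = 0.7906

ω₁ = 0.4996, v₂ = 0.7906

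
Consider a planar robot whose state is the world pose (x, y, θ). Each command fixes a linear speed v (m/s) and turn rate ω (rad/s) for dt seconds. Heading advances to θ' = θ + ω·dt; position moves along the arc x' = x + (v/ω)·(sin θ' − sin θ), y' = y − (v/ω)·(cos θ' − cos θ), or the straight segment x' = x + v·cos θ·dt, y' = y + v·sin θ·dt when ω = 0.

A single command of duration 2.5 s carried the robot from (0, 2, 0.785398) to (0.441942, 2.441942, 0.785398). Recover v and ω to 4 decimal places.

Δθ = 0.785398 − 0.785398 = 0.000000
ω = Δθ/dt = 0.000000/2.5 = 0.0000
ω = 0 → v = (Δx·cos θ + Δy·sin θ)/dt = 0.2500

v = 0.2500, ω = 0.0000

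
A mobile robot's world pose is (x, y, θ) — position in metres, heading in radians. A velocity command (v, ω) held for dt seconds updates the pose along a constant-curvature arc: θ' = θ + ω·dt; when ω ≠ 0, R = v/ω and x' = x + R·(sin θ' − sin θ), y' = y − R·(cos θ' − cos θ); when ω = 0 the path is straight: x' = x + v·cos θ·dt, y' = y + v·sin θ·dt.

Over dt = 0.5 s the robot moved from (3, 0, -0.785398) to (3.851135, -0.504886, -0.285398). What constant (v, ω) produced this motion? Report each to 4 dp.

Δθ = -0.285398 − -0.785398 = 0.500000
ω = Δθ/dt = 0.500000/0.5 = 1.0000
R = Δx/(sin θ' − sin θ) = 2.0000
v = R·ω = 2.0000·1.0000 = 2.0000

v = 2.0000, ω = 1.0000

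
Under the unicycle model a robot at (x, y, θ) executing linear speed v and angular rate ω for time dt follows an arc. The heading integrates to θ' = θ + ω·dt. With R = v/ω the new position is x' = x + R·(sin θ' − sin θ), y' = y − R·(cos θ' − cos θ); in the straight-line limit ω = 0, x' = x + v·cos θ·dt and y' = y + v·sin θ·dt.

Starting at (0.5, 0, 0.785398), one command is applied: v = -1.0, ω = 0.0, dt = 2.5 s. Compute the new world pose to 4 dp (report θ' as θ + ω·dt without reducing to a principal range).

θ' = 0.7854 + 0.0·2.5 = 0.7854
ω = 0 → straight: x' = 0.5 + -1.0·cos(0.7854)·2.5 = -1.2678
y' = 0 + -1.0·sin(0.7854)·2.5 = -1.7678

(-1.2678, -1.7678, 0.7854)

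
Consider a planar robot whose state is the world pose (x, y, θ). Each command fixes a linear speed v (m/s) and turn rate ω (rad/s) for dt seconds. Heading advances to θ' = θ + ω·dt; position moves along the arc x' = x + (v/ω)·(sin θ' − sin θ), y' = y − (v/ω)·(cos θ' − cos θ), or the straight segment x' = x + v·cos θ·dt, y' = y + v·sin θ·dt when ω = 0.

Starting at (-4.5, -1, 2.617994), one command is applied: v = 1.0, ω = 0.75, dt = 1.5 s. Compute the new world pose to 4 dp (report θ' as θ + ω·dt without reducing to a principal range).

(-5.9211, -1.0553, 3.7430)

θ' = 2.6180 + 0.75·1.5 = 3.7430
R = v/ω = 1.0/0.75 = 1.3333
x' = -4.5 + 1.3333·(sin 3.7430 − sin 2.6180) = -5.9211
y' = -1 − 1.3333·(cos 3.7430 − cos 2.6180) = -1.0553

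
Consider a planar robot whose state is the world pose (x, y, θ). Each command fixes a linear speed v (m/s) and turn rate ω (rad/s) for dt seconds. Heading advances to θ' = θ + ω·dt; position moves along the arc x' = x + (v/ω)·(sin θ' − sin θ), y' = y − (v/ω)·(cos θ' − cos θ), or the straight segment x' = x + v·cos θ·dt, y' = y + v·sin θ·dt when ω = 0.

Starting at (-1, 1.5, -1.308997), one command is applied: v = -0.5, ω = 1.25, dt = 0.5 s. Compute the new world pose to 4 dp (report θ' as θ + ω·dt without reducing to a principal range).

(-1.1336, 1.7065, -0.6840)

θ' = -1.3090 + 1.25·0.5 = -0.6840
R = v/ω = -0.5/1.25 = -0.4000
x' = -1 + -0.4000·(sin -0.6840 − sin -1.3090) = -1.1336
y' = 1.5 − -0.4000·(cos -0.6840 − cos -1.3090) = 1.7065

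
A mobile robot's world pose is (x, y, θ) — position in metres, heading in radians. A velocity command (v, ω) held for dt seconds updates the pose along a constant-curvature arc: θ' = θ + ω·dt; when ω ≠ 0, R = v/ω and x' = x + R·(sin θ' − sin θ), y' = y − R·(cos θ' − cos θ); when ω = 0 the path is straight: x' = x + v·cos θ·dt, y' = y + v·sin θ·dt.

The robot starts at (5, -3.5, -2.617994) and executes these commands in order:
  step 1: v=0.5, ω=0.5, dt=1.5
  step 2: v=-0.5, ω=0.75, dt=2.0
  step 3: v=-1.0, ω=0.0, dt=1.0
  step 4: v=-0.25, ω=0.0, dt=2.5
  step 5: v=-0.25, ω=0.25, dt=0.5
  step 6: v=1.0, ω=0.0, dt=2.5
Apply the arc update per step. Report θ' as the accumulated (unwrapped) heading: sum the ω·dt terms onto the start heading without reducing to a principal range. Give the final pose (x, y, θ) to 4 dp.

(4.9374, -3.2353, -0.2430)

step 1: θ'=-1.8680 (R=1.0000) → pose (4.5438, -4.0732, -1.8680)
step 2: θ'=-0.3680 (R=-0.6667) → pose (4.1462, -3.2559, -0.3680)
step 3: θ'=-0.3680 (straight) → pose (3.2132, -2.8962, -0.3680)
step 4: θ'=-0.3680 (straight) → pose (2.6300, -2.6713, -0.3680)
step 5: θ'=-0.2430 (R=-1.0000) → pose (2.5109, -2.6338, -0.2430)
step 6: θ'=-0.2430 (straight) → pose (4.9374, -3.2353, -0.2430)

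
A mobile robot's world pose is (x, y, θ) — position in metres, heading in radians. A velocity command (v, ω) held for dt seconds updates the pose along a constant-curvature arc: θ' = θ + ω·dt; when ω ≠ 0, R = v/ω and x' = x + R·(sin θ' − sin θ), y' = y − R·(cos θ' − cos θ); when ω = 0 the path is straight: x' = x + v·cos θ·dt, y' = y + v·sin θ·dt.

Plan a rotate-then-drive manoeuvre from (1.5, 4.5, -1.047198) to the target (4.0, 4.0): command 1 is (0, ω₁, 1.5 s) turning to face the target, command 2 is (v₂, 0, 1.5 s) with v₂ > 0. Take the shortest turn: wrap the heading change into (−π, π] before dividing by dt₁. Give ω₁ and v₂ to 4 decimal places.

heading to target = atan2(4−4.5, 4−1.5) = -0.1974
Δθ = wrap(-0.1974 − -1.0472) = 0.8498; ω₁ = Δθ/dt₁ = 0.5665
distance = √((4−1.5)² + (4−4.5)²) = 2.5495; v₂ = distance/dt₂ = 1.6997

ω₁ = 0.5665, v₂ = 1.6997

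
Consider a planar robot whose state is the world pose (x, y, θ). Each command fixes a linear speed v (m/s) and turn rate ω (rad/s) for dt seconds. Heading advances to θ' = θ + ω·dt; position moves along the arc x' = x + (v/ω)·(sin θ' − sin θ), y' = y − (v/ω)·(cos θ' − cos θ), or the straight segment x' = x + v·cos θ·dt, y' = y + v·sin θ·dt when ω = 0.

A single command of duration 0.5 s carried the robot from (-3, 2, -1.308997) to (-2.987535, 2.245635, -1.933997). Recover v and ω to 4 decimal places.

Δθ = -1.933997 − -1.308997 = -0.625000
ω = Δθ/dt = -0.625000/0.5 = -1.2500
R = −Δy/(cos θ' − cos θ) = 0.4000
v = R·ω = 0.4000·-1.2500 = -0.5000

v = -0.5000, ω = -1.2500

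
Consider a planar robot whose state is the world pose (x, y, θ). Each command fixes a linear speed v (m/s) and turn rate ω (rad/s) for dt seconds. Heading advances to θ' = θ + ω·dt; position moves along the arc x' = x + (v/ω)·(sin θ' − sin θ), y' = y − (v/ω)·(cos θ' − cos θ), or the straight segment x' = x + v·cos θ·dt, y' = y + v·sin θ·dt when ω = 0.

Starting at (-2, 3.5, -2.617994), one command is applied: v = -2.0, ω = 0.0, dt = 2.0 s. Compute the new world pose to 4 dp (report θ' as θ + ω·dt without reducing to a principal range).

(1.4641, 5.5000, -2.6180)

θ' = -2.6180 + 0.0·2.0 = -2.6180
ω = 0 → straight: x' = -2 + -2.0·cos(-2.6180)·2.0 = 1.4641
y' = 3.5 + -2.0·sin(-2.6180)·2.0 = 5.5000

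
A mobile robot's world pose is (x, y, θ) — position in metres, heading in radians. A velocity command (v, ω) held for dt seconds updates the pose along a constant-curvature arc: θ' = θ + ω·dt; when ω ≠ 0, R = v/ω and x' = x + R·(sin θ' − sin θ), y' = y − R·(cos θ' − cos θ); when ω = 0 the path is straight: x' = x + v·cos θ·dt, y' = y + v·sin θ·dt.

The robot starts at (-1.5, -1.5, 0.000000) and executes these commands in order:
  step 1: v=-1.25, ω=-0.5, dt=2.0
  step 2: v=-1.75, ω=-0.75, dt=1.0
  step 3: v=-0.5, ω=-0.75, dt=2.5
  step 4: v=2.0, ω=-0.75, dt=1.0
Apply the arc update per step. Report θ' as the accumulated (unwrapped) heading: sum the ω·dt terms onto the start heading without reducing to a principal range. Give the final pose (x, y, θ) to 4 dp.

(-4.2472, 3.2757, -4.3750)

step 1: θ'=-1.0000 (R=2.5000) → pose (-3.6037, -0.3508, -1.0000)
step 2: θ'=-1.7500 (R=2.3333) → pose (-3.9362, 1.3259, -1.7500)
step 3: θ'=-3.6250 (R=0.6667) → pose (-2.9704, 1.7973, -3.6250)
step 4: θ'=-4.3750 (R=-2.6667) → pose (-4.2472, 3.2757, -4.3750)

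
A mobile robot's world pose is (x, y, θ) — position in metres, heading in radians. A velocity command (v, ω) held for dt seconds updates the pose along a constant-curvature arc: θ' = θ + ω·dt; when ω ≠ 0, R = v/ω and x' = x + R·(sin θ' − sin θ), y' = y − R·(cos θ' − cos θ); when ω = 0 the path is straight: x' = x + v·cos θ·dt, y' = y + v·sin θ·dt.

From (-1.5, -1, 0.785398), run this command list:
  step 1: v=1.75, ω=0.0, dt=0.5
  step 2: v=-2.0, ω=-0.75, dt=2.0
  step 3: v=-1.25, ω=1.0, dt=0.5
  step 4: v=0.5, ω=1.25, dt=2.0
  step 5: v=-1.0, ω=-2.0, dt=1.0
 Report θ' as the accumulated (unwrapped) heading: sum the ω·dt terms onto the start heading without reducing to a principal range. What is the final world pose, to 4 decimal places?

step 1: θ'=0.7854 (straight) → pose (-0.8813, -0.3813, 0.7854)
step 2: θ'=-0.7146 (R=2.6667) → pose (-4.5144, -0.5099, -0.7146)
step 3: θ'=-0.2146 (R=-1.2500) → pose (-5.0674, -0.2328, -0.2146)
step 4: θ'=2.2854 (R=0.4000) → pose (-4.6800, 0.4201, 2.2854)
step 5: θ'=0.2854 (R=0.5000) → pose (-4.9169, -0.3873, 0.2854)

(-4.9169, -0.3873, 0.2854)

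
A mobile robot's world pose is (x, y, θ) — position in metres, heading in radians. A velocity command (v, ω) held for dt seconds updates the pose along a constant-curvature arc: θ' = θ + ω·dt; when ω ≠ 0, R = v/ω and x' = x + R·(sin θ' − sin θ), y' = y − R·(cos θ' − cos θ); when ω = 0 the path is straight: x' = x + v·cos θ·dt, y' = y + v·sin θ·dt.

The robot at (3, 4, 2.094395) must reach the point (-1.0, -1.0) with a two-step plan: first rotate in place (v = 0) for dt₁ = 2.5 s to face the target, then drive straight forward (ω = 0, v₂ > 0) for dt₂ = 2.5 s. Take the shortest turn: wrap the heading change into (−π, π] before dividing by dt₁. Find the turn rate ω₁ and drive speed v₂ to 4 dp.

heading to target = atan2(-1−4, -1−3) = -2.2455
Δθ = wrap(-2.2455 − 2.0944) = 1.9433; ω₁ = Δθ/dt₁ = 0.7773
distance = √((-1−3)² + (-1−4)²) = 6.4031; v₂ = distance/dt₂ = 2.5612

ω₁ = 0.7773, v₂ = 2.5612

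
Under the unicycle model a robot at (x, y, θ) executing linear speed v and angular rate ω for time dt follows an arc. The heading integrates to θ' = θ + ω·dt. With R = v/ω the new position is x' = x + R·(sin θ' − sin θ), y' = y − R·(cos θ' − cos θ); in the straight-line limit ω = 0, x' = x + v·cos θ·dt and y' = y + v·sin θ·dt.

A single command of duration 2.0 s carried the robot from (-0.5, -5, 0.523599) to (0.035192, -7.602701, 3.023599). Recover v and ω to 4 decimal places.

Δθ = 3.023599 − 0.523599 = 2.500000
ω = Δθ/dt = 2.500000/2.0 = 1.2500
R = −Δy/(cos θ' − cos θ) = -1.4000
v = R·ω = -1.4000·1.2500 = -1.7500

v = -1.7500, ω = 1.2500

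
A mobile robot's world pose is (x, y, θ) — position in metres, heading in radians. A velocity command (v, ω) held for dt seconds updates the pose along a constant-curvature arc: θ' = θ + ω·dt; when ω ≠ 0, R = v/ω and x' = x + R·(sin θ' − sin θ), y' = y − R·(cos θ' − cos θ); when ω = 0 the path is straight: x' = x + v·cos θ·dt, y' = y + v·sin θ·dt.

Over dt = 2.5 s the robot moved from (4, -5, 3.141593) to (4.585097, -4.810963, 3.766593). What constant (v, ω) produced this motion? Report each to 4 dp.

v = -0.2500, ω = 0.2500

Δθ = 3.766593 − 3.141593 = 0.625000
ω = Δθ/dt = 0.625000/2.5 = 0.2500
R = Δx/(sin θ' − sin θ) = -1.0000
v = R·ω = -1.0000·0.2500 = -0.2500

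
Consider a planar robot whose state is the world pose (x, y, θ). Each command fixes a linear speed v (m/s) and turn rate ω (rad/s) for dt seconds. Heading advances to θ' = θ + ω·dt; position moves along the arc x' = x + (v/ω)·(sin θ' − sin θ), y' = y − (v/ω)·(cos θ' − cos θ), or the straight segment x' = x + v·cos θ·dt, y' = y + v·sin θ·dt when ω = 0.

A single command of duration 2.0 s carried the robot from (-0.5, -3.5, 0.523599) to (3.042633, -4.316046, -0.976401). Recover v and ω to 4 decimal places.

v = 2.0000, ω = -0.7500

Δθ = -0.976401 − 0.523599 = -1.500000
ω = Δθ/dt = -1.500000/2.0 = -0.7500
R = Δx/(sin θ' − sin θ) = -2.6667
v = R·ω = -2.6667·-0.7500 = 2.0000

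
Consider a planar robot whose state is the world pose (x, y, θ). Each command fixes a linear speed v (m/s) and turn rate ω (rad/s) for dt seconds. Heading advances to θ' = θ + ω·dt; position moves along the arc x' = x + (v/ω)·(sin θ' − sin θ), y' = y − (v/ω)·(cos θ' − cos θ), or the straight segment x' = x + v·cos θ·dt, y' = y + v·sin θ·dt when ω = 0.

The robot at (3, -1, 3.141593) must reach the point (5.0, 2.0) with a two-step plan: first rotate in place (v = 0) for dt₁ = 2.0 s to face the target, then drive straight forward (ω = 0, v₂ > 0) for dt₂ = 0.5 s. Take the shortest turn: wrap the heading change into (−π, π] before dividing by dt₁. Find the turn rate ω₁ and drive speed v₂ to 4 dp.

heading to target = atan2(2−-1, 5−3) = 0.9828
Δθ = wrap(0.9828 − 3.1416) = -2.1588; ω₁ = Δθ/dt₁ = -1.0794
distance = √((5−3)² + (2−-1)²) = 3.6056; v₂ = distance/dt₂ = 7.2111

ω₁ = -1.0794, v₂ = 7.2111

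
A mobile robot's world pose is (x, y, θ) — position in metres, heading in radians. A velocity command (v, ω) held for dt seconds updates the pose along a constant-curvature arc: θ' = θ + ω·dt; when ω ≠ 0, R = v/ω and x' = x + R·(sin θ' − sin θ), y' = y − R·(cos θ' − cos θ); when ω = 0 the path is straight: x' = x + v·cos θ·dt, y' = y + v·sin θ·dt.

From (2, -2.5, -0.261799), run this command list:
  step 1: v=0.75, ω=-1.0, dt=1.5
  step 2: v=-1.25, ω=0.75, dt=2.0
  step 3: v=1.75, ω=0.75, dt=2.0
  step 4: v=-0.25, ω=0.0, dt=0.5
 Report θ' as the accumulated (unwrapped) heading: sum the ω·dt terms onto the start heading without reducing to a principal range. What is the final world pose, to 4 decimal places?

step 1: θ'=-1.7618 (R=-0.7500) → pose (2.5422, -3.3668, -1.7618)
step 2: θ'=-0.2618 (R=-1.6667) → pose (1.3373, -1.4405, -0.2618)
step 3: θ'=1.2382 (R=2.3333) → pose (4.1466, 0.0515, 1.2382)
step 4: θ'=1.2382 (straight) → pose (4.1058, -0.0667, 1.2382)

(4.1058, -0.0667, 1.2382)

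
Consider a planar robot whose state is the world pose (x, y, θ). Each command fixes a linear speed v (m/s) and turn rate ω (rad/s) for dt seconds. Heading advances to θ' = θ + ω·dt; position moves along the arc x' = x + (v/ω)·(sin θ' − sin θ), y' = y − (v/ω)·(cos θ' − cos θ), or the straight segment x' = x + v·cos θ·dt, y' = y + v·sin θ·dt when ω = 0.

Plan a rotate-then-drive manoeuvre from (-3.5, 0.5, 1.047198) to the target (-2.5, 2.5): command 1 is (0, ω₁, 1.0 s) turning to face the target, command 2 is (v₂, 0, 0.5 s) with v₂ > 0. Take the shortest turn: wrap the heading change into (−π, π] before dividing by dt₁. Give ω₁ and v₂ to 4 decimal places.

ω₁ = 0.0600, v₂ = 4.4721

heading to target = atan2(2.5−0.5, -2.5−-3.5) = 1.1071
Δθ = wrap(1.1071 − 1.0472) = 0.0600; ω₁ = Δθ/dt₁ = 0.0600
distance = √((-2.5−-3.5)² + (2.5−0.5)²) = 2.2361; v₂ = distance/dt₂ = 4.4721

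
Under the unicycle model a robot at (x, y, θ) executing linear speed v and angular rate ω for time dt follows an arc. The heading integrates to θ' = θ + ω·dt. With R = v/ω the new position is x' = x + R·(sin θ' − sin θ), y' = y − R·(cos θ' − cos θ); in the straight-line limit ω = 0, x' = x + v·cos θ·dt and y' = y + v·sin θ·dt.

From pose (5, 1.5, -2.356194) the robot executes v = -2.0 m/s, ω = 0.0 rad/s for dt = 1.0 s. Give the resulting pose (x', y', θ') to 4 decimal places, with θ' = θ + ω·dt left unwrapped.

θ' = -2.3562 + 0.0·1.0 = -2.3562
ω = 0 → straight: x' = 5 + -2.0·cos(-2.3562)·1.0 = 6.4142
y' = 1.5 + -2.0·sin(-2.3562)·1.0 = 2.9142

(6.4142, 2.9142, -2.3562)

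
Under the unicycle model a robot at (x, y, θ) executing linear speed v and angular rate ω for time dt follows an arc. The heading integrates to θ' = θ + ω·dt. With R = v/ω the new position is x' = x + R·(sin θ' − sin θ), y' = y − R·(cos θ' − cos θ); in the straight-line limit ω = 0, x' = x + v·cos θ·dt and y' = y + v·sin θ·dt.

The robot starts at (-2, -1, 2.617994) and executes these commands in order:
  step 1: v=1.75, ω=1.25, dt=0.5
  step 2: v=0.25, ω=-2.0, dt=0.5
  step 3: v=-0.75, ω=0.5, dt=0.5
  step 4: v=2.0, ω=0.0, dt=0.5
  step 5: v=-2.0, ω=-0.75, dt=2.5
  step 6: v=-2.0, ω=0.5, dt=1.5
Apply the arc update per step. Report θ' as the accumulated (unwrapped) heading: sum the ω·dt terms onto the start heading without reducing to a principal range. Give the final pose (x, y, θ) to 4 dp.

(-5.1477, -7.1835, 1.3680)

step 1: θ'=3.2430 (R=1.4000) → pose (-2.8417, -0.8196, 3.2430)
step 2: θ'=2.2430 (R=-0.1250) → pose (-2.9522, -0.7731, 2.2430)
step 3: θ'=2.4930 (R=-1.5000) → pose (-2.6846, -1.0344, 2.4930)
step 4: θ'=2.4930 (straight) → pose (-3.4815, -0.4304, 2.4930)
step 5: θ'=0.6180 (R=2.6667) → pose (-3.5473, -4.7290, 0.6180)
step 6: θ'=1.3680 (R=-4.0000) → pose (-5.1477, -7.1835, 1.3680)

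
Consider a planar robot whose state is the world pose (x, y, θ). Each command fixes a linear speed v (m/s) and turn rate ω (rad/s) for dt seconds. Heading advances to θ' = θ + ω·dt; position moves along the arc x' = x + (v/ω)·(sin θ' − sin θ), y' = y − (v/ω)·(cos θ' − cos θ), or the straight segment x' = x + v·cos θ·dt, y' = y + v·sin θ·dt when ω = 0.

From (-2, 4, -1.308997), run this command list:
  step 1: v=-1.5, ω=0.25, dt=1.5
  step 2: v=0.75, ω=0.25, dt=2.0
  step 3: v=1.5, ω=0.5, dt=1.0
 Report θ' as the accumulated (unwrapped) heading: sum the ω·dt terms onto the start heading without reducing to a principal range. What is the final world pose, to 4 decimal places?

(-0.3617, 4.8052, 0.0660)

step 1: θ'=-0.9340 (R=-6.0000) → pose (-2.9715, 6.0148, -0.9340)
step 2: θ'=-0.4340 (R=3.0000) → pose (-1.8210, 5.0768, -0.4340)
step 3: θ'=0.0660 (R=3.0000) → pose (-0.3617, 4.8052, 0.0660)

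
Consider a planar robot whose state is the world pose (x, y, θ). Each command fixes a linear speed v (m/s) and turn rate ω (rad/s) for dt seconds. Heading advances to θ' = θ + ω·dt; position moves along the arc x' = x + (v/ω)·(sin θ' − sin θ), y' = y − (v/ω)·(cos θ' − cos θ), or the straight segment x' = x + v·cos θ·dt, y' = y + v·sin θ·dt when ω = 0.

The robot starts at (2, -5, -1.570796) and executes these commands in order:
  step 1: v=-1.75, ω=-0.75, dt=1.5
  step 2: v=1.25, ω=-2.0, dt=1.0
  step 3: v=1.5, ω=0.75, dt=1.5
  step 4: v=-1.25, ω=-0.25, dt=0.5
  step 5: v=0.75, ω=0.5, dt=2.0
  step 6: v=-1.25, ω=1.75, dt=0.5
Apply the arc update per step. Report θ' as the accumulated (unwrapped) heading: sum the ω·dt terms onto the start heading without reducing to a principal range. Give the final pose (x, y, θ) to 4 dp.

step 1: θ'=-2.6958 (R=2.3333) → pose (3.3273, -2.8947, -2.6958)
step 2: θ'=-4.6958 (R=-0.6250) → pose (2.4329, -2.3412, -4.6958)
step 3: θ'=-3.5708 (R=2.0000) → pose (1.2654, -0.5558, -3.5708)
step 4: θ'=-3.6958 (R=5.0000) → pose (1.8160, -0.8506, -3.6958)
step 5: θ'=-2.6958 (R=1.5000) → pose (0.3799, -0.7727, -2.6958)
step 6: θ'=-1.8208 (R=-0.7143) → pose (0.7640, -0.3050, -1.8208)

(0.7640, -0.3050, -1.8208)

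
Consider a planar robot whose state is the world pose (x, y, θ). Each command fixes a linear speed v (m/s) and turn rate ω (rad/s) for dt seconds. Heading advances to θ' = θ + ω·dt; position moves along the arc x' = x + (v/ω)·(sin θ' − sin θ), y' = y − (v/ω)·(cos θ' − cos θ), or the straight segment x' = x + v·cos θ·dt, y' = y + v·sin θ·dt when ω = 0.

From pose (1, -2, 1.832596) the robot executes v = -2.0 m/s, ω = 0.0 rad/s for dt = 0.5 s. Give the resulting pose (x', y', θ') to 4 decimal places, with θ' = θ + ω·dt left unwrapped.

θ' = 1.8326 + 0.0·0.5 = 1.8326
ω = 0 → straight: x' = 1 + -2.0·cos(1.8326)·0.5 = 1.2588
y' = -2 + -2.0·sin(1.8326)·0.5 = -2.9659

(1.2588, -2.9659, 1.8326)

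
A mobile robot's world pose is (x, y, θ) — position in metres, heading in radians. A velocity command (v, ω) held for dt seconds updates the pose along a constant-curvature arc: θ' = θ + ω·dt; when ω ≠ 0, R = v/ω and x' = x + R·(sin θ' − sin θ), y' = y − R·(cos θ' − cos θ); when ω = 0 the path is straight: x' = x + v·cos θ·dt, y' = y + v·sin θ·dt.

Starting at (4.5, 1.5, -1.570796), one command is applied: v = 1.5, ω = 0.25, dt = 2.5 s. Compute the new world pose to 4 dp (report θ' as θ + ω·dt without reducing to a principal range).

θ' = -1.5708 + 0.25·2.5 = -0.9458
R = v/ω = 1.5/0.25 = 6.0000
x' = 4.5 + 6.0000·(sin -0.9458 − sin -1.5708) = 5.6342
y' = 1.5 − 6.0000·(cos -0.9458 − cos -1.5708) = -2.0106

(5.6342, -2.0106, -0.9458)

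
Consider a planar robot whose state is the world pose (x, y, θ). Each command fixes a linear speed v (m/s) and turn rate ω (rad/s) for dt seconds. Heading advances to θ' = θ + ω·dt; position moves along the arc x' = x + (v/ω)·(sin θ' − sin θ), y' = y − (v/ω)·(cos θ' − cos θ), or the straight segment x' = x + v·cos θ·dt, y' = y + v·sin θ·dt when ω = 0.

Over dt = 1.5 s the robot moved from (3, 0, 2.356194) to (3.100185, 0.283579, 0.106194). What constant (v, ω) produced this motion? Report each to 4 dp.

v = 0.2500, ω = -1.5000

Δθ = 0.106194 − 2.356194 = -2.250000
ω = Δθ/dt = -2.250000/1.5 = -1.5000
R = −Δy/(cos θ' − cos θ) = -0.1667
v = R·ω = -0.1667·-1.5000 = 0.2500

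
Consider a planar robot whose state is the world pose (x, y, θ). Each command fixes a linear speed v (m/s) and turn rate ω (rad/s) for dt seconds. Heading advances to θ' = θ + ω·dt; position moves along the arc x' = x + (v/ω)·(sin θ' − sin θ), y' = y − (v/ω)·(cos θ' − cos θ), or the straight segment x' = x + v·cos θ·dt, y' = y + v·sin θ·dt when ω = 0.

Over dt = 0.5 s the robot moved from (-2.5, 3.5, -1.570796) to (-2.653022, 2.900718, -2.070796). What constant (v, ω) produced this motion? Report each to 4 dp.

v = 1.2500, ω = -1.0000

Δθ = -2.070796 − -1.570796 = -0.500000
ω = Δθ/dt = -0.500000/0.5 = -1.0000
R = −Δy/(cos θ' − cos θ) = -1.2500
v = R·ω = -1.2500·-1.0000 = 1.2500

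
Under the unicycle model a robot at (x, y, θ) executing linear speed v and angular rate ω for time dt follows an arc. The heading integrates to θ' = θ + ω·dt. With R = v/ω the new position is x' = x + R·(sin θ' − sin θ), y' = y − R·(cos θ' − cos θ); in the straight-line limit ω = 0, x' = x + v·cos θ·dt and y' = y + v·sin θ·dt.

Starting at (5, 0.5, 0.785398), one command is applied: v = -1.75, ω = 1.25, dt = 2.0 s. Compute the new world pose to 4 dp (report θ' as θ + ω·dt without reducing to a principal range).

(6.1906, -1.8755, 3.2854)

θ' = 0.7854 + 1.25·2.0 = 3.2854
R = v/ω = -1.75/1.25 = -1.4000
x' = 5 + -1.4000·(sin 3.2854 − sin 0.7854) = 6.1906
y' = 0.5 − -1.4000·(cos 3.2854 − cos 0.7854) = -1.8755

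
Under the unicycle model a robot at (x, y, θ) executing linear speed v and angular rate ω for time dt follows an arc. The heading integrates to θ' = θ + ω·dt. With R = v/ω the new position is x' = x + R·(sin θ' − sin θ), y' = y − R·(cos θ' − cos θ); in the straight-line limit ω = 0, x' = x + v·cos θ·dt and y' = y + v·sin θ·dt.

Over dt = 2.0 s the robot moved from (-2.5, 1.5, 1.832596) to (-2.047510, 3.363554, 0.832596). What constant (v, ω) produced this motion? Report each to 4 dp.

v = 1.0000, ω = -0.5000

Δθ = 0.832596 − 1.832596 = -1.000000
ω = Δθ/dt = -1.000000/2.0 = -0.5000
R = −Δy/(cos θ' − cos θ) = -2.0000
v = R·ω = -2.0000·-0.5000 = 1.0000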